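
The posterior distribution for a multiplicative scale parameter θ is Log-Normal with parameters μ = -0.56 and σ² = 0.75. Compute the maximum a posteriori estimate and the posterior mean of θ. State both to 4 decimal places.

Mode = exp(μ − σ²) = exp(-1.31) = 0.2698.
Mean = exp(μ + σ²/2) = exp(-0.185) = 0.8311.

maximum a posteriori estimate = 0.2698, posterior mean = 0.8311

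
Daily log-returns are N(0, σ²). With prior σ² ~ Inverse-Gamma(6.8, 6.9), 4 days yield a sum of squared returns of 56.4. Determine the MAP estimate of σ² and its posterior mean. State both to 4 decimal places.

Posterior: Inverse-Gamma(shape = 6.8+4/2 = 8.8, scale = 6.9+56.4/2 = 35.1).
Mode = β/(α+1) = 35.1/9.8 = 3.5816.
Mean = β/(α−1) = 35.1/7.8 = 4.5000.

MAP = 3.5816, posterior mean = 4.5000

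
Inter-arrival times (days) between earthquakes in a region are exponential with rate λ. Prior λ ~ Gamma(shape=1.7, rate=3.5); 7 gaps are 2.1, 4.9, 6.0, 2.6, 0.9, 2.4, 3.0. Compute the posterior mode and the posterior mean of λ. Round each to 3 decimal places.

posterior mode = 0.303, posterior mean = 0.343

Σ times = 21.9. Posterior: Gamma(shape = 1.7+7 = 8.7, rate = 3.5+21.9 = 25.4).
Mode = (α−1)/β = 7.7/25.4 = 0.303.
Mean = α/β = 8.7/25.4 = 0.343.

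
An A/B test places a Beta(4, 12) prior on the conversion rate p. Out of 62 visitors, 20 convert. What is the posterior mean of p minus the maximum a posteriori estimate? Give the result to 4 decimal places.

0.0051

Posterior: Beta(4+20, 12+42) = Beta(24, 54).
Mode = (24−1)/(24+54−2) = 23/76 = 0.3026.
Mean = 24/(24+54) = 24/78 = 0.3077.
Difference = 0.3077 − 0.3026 = 0.0051.
The mean is pulled above the mode by the posterior's right skew.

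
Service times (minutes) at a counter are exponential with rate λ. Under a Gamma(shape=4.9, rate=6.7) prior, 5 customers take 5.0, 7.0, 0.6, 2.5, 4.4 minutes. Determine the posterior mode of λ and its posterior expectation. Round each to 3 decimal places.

Σ times = 19.5. Posterior: Gamma(shape = 4.9+5 = 9.9, rate = 6.7+19.5 = 26.2).
Mode = (α−1)/β = 8.9/26.2 = 0.340.
Mean = α/β = 9.9/26.2 = 0.378.
Mean > mode: the posterior has a right tail.

MAP: 0.340. Posterior mean: 0.378.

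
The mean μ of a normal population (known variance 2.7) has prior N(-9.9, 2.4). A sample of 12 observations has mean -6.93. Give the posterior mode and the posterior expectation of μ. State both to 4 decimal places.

Posterior for μ is Normal. Precision-weighted mean: (1/2.4·-9.9 + 12/2.7·-6.93) / (1/2.4 + 12/2.7) = -7.1846.
A Normal posterior is symmetric, so mode = mean.

μ_MAP = -7.1846, E[μ|data] = -7.1846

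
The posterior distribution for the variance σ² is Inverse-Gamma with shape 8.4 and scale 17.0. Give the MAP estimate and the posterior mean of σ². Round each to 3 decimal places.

Mode = β/(α+1) = 17.0/9.4 = 1.809.
Mean = β/(α−1) = 17.0/7.4 = 2.297.

MAP estimate = 1.809, posterior mean = 2.297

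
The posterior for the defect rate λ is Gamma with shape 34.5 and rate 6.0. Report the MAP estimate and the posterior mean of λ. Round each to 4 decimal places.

Mode = (α−1)/β = 33.5/6.0 = 5.5833.
Mean = α/β = 34.5/6.0 = 5.7500.

MAP = 5.5833; posterior mean = 5.7500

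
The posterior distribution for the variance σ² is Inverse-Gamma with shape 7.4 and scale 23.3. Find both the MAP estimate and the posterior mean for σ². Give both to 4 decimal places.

MAP: 2.7738. Posterior mean: 3.6406.

Mode = β/(α+1) = 23.3/8.4 = 2.7738.
Mean = β/(α−1) = 23.3/6.4 = 3.6406.
Mean > mode: the posterior has a right tail.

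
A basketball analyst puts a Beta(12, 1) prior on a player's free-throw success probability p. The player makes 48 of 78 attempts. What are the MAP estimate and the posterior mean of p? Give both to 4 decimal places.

Posterior: Beta(12+48, 1+30) = Beta(60, 31).
Mode = (60−1)/(60+31−2) = 59/89 = 0.6629.
Mean = 60/(60+31) = 60/91 = 0.6593.
Mode > mean: the posterior has a left tail.

MAP estimate = 0.6629, posterior mean = 0.6593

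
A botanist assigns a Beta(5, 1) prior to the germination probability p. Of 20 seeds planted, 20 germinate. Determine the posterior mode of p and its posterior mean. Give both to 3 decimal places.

MAP = 1.000, posterior mean = 0.962

Posterior: Beta(5+20, 1+0) = Beta(25, 1).
Since β = 1 ≤ 1 and α > 1, the Beta density is monotone increasing on [0,1]; the mode is at 1.
Mean = 25/(25+1) = 0.962.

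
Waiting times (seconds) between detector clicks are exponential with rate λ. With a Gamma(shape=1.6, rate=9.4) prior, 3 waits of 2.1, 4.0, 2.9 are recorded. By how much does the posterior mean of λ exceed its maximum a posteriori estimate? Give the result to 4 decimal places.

0.0543

Σ times = 9.0. Posterior: Gamma(shape = 1.6+3 = 4.6, rate = 9.4+9.0 = 18.4).
Mode = (α−1)/β = 3.6/18.4 = 0.1957.
Mean = α/β = 4.6/18.4 = 0.2500.
Difference = 0.2500 − 0.1957 = 0.0543.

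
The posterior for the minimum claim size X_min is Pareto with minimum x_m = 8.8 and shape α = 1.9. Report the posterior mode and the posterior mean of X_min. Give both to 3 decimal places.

The Pareto density is strictly decreasing on [x_m, ∞), so the mode is x_m = 8.800.
Mean = α·x_m/(α−1) = 1.9·8.8/0.9 = 18.578.
The posterior is right-skewed, so the mean exceeds the mode.

MAP = 8.800, posterior mean = 18.578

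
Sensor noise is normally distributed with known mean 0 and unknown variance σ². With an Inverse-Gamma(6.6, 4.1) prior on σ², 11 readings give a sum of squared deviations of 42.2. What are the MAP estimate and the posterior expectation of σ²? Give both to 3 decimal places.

MAP: 1.924. Posterior mean: 2.270.

Posterior: Inverse-Gamma(shape = 6.6+11/2 = 12.1, scale = 4.1+42.2/2 = 25.2).
Mode = β/(α+1) = 25.2/13.1 = 1.924.
Mean = β/(α−1) = 25.2/11.1 = 2.270.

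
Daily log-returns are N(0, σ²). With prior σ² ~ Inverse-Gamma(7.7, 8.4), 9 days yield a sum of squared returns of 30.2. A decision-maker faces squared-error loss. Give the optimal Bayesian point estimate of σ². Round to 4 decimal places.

Posterior: Inverse-Gamma(shape = 7.7+9/2 = 12.2, scale = 8.4+30.2/2 = 23.5).
Mode = β/(α+1) = 23.5/13.2 = 1.7803.
Mean = β/(α−1) = 23.5/11.2 = 2.0982.
Squared-error loss ⇒ the optimal estimator is the posterior mean.

2.0982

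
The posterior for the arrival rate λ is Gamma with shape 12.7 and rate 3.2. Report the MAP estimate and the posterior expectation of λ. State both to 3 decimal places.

Mode = (α−1)/β = 11.7/3.2 = 3.656.
Mean = α/β = 12.7/3.2 = 3.969.

MAP = 3.656; posterior mean = 3.969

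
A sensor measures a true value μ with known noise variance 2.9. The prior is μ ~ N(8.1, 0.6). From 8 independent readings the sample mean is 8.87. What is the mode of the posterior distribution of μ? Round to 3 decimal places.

8.580

Posterior for μ is Normal. Precision-weighted mean: (1/0.6·8.1 + 8/2.9·8.87) / (1/0.6 + 8/2.9) = 8.580.
A Normal posterior is symmetric, so mode = mean.
This is the posterior mode — the MAP estimate.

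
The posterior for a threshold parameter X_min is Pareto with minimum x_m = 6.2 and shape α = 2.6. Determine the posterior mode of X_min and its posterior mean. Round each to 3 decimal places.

MAP = 6.200; posterior mean = 10.075

The Pareto density is strictly decreasing on [x_m, ∞), so the mode is x_m = 6.200.
Mean = α·x_m/(α−1) = 2.6·6.2/1.6 = 10.075.
The posterior is right-skewed, so the mean exceeds the mode.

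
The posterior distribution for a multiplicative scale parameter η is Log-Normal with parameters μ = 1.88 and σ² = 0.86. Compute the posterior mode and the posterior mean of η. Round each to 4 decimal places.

η_MAP = 2.7732, E[η|data] = 10.0744

Mode = exp(μ − σ²) = exp(1.02) = 2.7732.
Mean = exp(μ + σ²/2) = exp(2.310) = 10.0744.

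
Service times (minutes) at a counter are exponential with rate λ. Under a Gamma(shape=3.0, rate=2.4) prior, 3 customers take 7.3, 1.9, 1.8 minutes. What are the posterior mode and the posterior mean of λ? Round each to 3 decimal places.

MAP = 0.373, posterior mean = 0.448

Σ times = 11.0. Posterior: Gamma(shape = 3.0+3 = 6.0, rate = 2.4+11.0 = 13.4).
Mode = (α−1)/β = 5.0/13.4 = 0.373.
Mean = α/β = 6.0/13.4 = 0.448.
Right-skewed posterior ⇒ mode < mean.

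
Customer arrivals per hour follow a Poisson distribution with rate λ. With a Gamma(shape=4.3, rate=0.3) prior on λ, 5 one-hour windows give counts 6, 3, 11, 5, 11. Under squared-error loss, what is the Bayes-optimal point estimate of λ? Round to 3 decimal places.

Σ counts = 36. Posterior: Gamma(shape = 4.3+36 = 40.3, rate = 0.3+5 = 5.3).
Mode = (α−1)/β = 39.3/5.3 = 7.415.
Mean = α/β = 40.3/5.3 = 7.604.
Squared-error loss ⇒ the optimal estimator is the posterior mean.

7.604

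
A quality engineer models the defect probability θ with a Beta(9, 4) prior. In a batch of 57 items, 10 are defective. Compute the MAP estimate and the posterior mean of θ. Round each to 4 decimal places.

MAP = 0.2647, posterior mean = 0.2714

Posterior: Beta(9+10, 4+47) = Beta(19, 51).
Mode = (19−1)/(19+51−2) = 18/68 = 0.2647.
Mean = 19/(19+51) = 19/70 = 0.2714.
The posterior is right-skewed, so the mean exceeds the mode.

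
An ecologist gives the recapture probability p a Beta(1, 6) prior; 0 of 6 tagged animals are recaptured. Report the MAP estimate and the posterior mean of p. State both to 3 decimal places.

Posterior: Beta(1+0, 6+6) = Beta(1, 12).
Since α = 1 ≤ 1 and β > 1, the Beta density is monotone decreasing on [0,1]; the mode is at 0.
Mean = 1/(1+12) = 0.077.

MAP = 0.000, posterior mean = 0.077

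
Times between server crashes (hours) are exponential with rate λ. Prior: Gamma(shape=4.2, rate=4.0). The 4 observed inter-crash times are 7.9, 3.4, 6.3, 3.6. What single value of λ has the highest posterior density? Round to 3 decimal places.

Σ times = 21.2. Posterior: Gamma(shape = 4.2+4 = 8.2, rate = 4.0+21.2 = 25.2).
Mode = (α−1)/β = 7.2/25.2 = 0.286.
Mean = α/β = 8.2/25.2 = 0.325.
This is the posterior mode — the MAP estimate.

0.286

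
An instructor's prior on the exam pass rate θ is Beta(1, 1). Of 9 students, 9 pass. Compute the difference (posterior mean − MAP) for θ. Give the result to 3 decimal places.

-0.091

Posterior: Beta(1+9, 1+0) = Beta(10, 1).
Since β = 1 ≤ 1 and α > 1, the Beta density is monotone increasing on [0,1]; the mode is at 1.
Mean = 10/(10+1) = 0.909.
Difference = 0.909 − 1.000 = -0.091.
Mode > mean: the posterior has a left tail.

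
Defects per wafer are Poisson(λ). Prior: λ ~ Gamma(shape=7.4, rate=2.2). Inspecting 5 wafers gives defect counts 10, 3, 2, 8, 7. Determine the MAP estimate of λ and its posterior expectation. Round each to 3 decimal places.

Σ counts = 30. Posterior: Gamma(shape = 7.4+30 = 37.4, rate = 2.2+5 = 7.2).
Mode = (α−1)/β = 36.4/7.2 = 5.056.
Mean = α/β = 37.4/7.2 = 5.194.

MAP = 5.056, posterior mean = 5.194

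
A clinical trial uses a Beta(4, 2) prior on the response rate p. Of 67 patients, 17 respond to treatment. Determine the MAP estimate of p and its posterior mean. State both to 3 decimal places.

Posterior: Beta(4+17, 2+50) = Beta(21, 52).
Mode = (21−1)/(21+52−2) = 20/71 = 0.282.
Mean = 21/(21+52) = 21/73 = 0.288.
Mean > mode: the posterior has a right tail.

MAP estimate = 0.282, posterior mean = 0.288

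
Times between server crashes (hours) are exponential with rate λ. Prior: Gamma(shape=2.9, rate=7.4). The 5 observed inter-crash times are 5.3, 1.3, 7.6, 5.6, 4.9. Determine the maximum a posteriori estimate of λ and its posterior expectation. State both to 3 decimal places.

Σ times = 24.7. Posterior: Gamma(shape = 2.9+5 = 7.9, rate = 7.4+24.7 = 32.1).
Mode = (α−1)/β = 6.9/32.1 = 0.215.
Mean = α/β = 7.9/32.1 = 0.246.

maximum a posteriori estimate = 0.215, posterior expectation = 0.246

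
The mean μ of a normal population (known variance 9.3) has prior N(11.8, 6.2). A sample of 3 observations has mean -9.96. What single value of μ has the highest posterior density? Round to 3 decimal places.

-2.707

Posterior for μ is Normal. Precision-weighted mean: (1/6.2·11.8 + 3/9.3·-9.96) / (1/6.2 + 3/9.3) = -2.707.
A Normal posterior is symmetric, so mode = mean.
This is the posterior mode — the MAP estimate.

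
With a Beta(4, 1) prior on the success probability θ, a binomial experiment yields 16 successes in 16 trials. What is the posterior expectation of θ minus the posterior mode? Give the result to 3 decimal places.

Posterior: Beta(4+16, 1+0) = Beta(20, 1).
Since β = 1 ≤ 1 and α > 1, the Beta density is monotone increasing on [0,1]; the mode is at 1.
Mean = 20/(20+1) = 0.952.
Difference = 0.952 − 1.000 = -0.048.

-0.048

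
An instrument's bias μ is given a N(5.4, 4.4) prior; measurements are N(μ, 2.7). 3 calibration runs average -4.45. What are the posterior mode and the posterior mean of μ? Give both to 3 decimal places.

Posterior for μ is Normal. Precision-weighted mean: (1/4.4·5.4 + 3/2.7·-4.45) / (1/4.4 + 3/2.7) = -2.777.
A Normal posterior is symmetric, so mode = mean.

MAP: -2.777. Posterior mean: -2.777.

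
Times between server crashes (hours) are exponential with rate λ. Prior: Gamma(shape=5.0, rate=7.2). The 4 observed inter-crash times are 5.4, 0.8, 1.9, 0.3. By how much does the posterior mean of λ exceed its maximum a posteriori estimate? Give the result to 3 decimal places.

0.064

Σ times = 8.4. Posterior: Gamma(shape = 5.0+4 = 9.0, rate = 7.2+8.4 = 15.6).
Mode = (α−1)/β = 8.0/15.6 = 0.513.
Mean = α/β = 9.0/15.6 = 0.577.
Difference = 0.577 − 0.513 = 0.064.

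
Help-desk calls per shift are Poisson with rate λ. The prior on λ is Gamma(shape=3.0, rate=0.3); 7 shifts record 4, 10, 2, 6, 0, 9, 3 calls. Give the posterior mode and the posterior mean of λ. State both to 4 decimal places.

MAP: 4.9315. Posterior mean: 5.0685.

Σ counts = 34. Posterior: Gamma(shape = 3.0+34 = 37.0, rate = 0.3+7 = 7.3).
Mode = (α−1)/β = 36.0/7.3 = 4.9315.
Mean = α/β = 37.0/7.3 = 5.0685.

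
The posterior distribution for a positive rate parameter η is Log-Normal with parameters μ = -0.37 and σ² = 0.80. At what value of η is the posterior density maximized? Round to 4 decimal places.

0.3104

Mode = exp(μ − σ²) = exp(-1.17) = 0.3104.
Mean = exp(μ + σ²/2) = exp(0.030) = 1.0305.
This is the posterior mode — the MAP estimate.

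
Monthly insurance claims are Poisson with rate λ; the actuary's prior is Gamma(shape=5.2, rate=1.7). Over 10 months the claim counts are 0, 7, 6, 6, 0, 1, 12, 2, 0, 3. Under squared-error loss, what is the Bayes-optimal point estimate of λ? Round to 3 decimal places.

Σ counts = 37. Posterior: Gamma(shape = 5.2+37 = 42.2, rate = 1.7+10 = 11.7).
Mode = (α−1)/β = 41.2/11.7 = 3.521.
Mean = α/β = 42.2/11.7 = 3.607.
Squared-error loss ⇒ the optimal estimator is the posterior mean.

3.607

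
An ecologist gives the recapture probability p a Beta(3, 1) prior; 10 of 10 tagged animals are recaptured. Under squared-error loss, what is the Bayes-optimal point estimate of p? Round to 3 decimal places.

0.929

Posterior: Beta(3+10, 1+0) = Beta(13, 1).
Since β = 1 ≤ 1 and α > 1, the Beta density is monotone increasing on [0,1]; the mode is at 1.
Mean = 13/(13+1) = 0.929.
Squared-error loss ⇒ the optimal estimator is the posterior mean.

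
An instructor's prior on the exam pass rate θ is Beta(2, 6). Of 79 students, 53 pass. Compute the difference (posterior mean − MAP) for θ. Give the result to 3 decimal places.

-0.003

Posterior: Beta(2+53, 6+26) = Beta(55, 32).
Mode = (55−1)/(55+32−2) = 54/85 = 0.635.
Mean = 55/(55+32) = 55/87 = 0.632.
Difference = 0.632 − 0.635 = -0.003.
The posterior is left-skewed, so the mode exceeds the mean.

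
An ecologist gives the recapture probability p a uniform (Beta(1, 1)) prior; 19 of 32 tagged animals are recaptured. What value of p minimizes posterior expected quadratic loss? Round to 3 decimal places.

0.588

Posterior: Beta(1+19, 1+13) = Beta(20, 14).
Mode = (20−1)/(20+14−2) = 19/32 = 0.594.
With a flat prior the MAP equals the MLE, 19/32.
Mean = 20/(20+14) = 20/34 = 0.588.
Quadratic loss ⇒ the optimal estimator is the posterior mean.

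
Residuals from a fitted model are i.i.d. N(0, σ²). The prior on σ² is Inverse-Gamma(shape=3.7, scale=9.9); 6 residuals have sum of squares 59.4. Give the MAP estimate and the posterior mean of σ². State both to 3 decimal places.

Posterior: Inverse-Gamma(shape = 3.7+6/2 = 6.7, scale = 9.9+59.4/2 = 39.6).
Mode = β/(α+1) = 39.6/7.7 = 5.143.
Mean = β/(α−1) = 39.6/5.7 = 6.947.
The mean is pulled above the mode by the posterior's right skew.

MAP estimate = 5.143, posterior mean = 6.947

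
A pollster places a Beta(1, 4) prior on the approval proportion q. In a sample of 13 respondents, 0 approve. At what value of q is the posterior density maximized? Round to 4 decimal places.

Posterior: Beta(1+0, 4+13) = Beta(1, 17).
Since α = 1 ≤ 1 and β > 1, the Beta density is monotone decreasing on [0,1]; the mode is at 0.
Mean = 1/(1+17) = 0.0556.
This is the posterior mode — the MAP estimate.

0.0000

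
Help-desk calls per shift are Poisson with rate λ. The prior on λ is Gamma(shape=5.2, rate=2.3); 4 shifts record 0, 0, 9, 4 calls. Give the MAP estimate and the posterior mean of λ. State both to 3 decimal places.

Σ counts = 13. Posterior: Gamma(shape = 5.2+13 = 18.2, rate = 2.3+4 = 6.3).
Mode = (α−1)/β = 17.2/6.3 = 2.730.
Mean = α/β = 18.2/6.3 = 2.889.
Right-skewed posterior ⇒ mode < mean.

MAP = 2.730, posterior mean = 2.889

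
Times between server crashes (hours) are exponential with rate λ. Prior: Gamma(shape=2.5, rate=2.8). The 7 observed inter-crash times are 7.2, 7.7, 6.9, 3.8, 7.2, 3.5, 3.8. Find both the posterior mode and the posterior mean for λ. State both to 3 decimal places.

MAP = 0.198, posterior mean = 0.221

Σ times = 40.1. Posterior: Gamma(shape = 2.5+7 = 9.5, rate = 2.8+40.1 = 42.9).
Mode = (α−1)/β = 8.5/42.9 = 0.198.
Mean = α/β = 9.5/42.9 = 0.221.
Mean > mode: the posterior has a right tail.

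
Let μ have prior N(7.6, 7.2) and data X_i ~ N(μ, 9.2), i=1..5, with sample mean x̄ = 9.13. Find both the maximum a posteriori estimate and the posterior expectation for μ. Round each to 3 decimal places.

Posterior for μ is Normal. Precision-weighted mean: (1/7.2·7.6 + 5/9.2·9.13) / (1/7.2 + 5/9.2) = 8.819.
A Normal posterior is symmetric, so mode = mean.

maximum a posteriori estimate = 8.819, posterior expectation = 8.819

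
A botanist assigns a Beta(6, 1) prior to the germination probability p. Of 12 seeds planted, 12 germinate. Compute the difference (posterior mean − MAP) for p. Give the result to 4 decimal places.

Posterior: Beta(6+12, 1+0) = Beta(18, 1).
Since β = 1 ≤ 1 and α > 1, the Beta density is monotone increasing on [0,1]; the mode is at 1.
Mean = 18/(18+1) = 0.9474.
Difference = 0.9474 − 1.0000 = -0.0526.
Left-skewed posterior ⇒ mean < mode.

-0.0526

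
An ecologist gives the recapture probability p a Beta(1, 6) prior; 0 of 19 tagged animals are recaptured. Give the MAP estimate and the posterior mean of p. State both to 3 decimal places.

MAP = 0.000; posterior mean = 0.038

Posterior: Beta(1+0, 6+19) = Beta(1, 25).
Since α = 1 ≤ 1 and β > 1, the Beta density is monotone decreasing on [0,1]; the mode is at 0.
Mean = 1/(1+25) = 0.038.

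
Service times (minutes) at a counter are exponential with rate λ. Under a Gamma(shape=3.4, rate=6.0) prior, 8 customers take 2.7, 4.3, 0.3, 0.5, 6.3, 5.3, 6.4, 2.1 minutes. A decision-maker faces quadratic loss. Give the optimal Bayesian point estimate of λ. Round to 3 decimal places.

Σ times = 27.9. Posterior: Gamma(shape = 3.4+8 = 11.4, rate = 6.0+27.9 = 33.9).
Mode = (α−1)/β = 10.4/33.9 = 0.307.
Mean = α/β = 11.4/33.9 = 0.336.
Quadratic loss ⇒ the optimal estimator is the posterior mean.

0.336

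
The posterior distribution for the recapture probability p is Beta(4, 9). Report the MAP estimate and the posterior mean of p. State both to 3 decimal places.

MAP: 0.273. Posterior mean: 0.308.

Mode = (4−1)/(4+9−2) = 3/11 = 0.273.
Mean = 4/(4+9) = 4/13 = 0.308.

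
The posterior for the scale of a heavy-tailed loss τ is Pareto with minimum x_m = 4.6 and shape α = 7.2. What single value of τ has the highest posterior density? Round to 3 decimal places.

4.600

The Pareto density is strictly decreasing on [x_m, ∞), so the mode is x_m = 4.600.
Mean = α·x_m/(α−1) = 7.2·4.6/6.2 = 5.342.
This is the posterior mode — the MAP estimate.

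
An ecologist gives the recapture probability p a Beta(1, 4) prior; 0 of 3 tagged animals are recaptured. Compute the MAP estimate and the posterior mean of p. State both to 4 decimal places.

MAP = 0.0000, posterior mean = 0.1250

Posterior: Beta(1+0, 4+3) = Beta(1, 7).
Since α = 1 ≤ 1 and β > 1, the Beta density is monotone decreasing on [0,1]; the mode is at 0.
Mean = 1/(1+7) = 0.1250.
Mean > mode: the posterior has a right tail.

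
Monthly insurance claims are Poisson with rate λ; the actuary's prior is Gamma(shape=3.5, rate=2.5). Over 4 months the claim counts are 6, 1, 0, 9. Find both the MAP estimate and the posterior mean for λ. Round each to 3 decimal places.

Σ counts = 16. Posterior: Gamma(shape = 3.5+16 = 19.5, rate = 2.5+4 = 6.5).
Mode = (α−1)/β = 18.5/6.5 = 2.846.
Mean = α/β = 19.5/6.5 = 3.000.

MAP = 2.846, posterior mean = 3.000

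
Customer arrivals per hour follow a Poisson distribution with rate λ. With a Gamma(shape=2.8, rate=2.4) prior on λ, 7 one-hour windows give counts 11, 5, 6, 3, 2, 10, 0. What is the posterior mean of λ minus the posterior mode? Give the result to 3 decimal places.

0.106

Σ counts = 37. Posterior: Gamma(shape = 2.8+37 = 39.8, rate = 2.4+7 = 9.4).
Mode = (α−1)/β = 38.8/9.4 = 4.128.
Mean = α/β = 39.8/9.4 = 4.234.
Difference = 4.234 − 4.128 = 0.106.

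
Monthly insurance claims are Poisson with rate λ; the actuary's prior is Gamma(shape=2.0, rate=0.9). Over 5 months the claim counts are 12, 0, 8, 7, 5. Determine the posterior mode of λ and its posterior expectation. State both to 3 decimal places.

Σ counts = 32. Posterior: Gamma(shape = 2.0+32 = 34.0, rate = 0.9+5 = 5.9).
Mode = (α−1)/β = 33.0/5.9 = 5.593.
Mean = α/β = 34.0/5.9 = 5.763.

λ_MAP = 5.593, E[λ|data] = 5.763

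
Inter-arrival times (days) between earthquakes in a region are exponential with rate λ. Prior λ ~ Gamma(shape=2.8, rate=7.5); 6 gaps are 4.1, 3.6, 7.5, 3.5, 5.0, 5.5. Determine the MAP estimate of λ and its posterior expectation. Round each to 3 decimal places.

Σ times = 29.2. Posterior: Gamma(shape = 2.8+6 = 8.8, rate = 7.5+29.2 = 36.7).
Mode = (α−1)/β = 7.8/36.7 = 0.213.
Mean = α/β = 8.8/36.7 = 0.240.
Mean > mode: the posterior has a right tail.

MAP = 0.213, posterior mean = 0.240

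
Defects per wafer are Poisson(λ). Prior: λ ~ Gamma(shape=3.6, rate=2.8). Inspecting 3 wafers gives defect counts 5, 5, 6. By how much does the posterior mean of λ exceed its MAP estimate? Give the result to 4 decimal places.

Σ counts = 16. Posterior: Gamma(shape = 3.6+16 = 19.6, rate = 2.8+3 = 5.8).
Mode = (α−1)/β = 18.6/5.8 = 3.2069.
Mean = α/β = 19.6/5.8 = 3.3793.
Difference = 3.3793 − 3.2069 = 0.1724.

0.1724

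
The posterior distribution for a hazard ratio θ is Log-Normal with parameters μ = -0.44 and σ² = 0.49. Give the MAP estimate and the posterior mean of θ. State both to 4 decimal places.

Mode = exp(μ − σ²) = exp(-0.93) = 0.3946.
Mean = exp(μ + σ²/2) = exp(-0.195) = 0.8228.
Right-skewed posterior ⇒ mode < mean.

MAP estimate = 0.3946, posterior mean = 0.8228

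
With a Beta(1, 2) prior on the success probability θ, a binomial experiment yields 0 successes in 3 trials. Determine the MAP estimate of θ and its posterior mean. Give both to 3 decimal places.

Posterior: Beta(1+0, 2+3) = Beta(1, 5).
Since α = 1 ≤ 1 and β > 1, the Beta density is monotone decreasing on [0,1]; the mode is at 0.
Mean = 1/(1+5) = 0.167.

MAP = 0.000, posterior mean = 0.167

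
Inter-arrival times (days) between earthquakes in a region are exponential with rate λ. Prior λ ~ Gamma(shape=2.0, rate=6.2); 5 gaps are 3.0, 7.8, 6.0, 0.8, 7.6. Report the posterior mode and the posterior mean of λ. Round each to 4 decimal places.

Σ times = 25.2. Posterior: Gamma(shape = 2.0+5 = 7.0, rate = 6.2+25.2 = 31.4).
Mode = (α−1)/β = 6.0/31.4 = 0.1911.
Mean = α/β = 7.0/31.4 = 0.2229.
The posterior is right-skewed, so the mean exceeds the mode.

MAP: 0.1911. Posterior mean: 0.2229.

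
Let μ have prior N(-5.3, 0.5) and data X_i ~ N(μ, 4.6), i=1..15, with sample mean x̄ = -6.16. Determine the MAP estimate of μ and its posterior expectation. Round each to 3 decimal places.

μ_MAP = -5.833, E[μ|data] = -5.833

Posterior for μ is Normal. Precision-weighted mean: (1/0.5·-5.3 + 15/4.6·-6.16) / (1/0.5 + 15/4.6) = -5.833.
A Normal posterior is symmetric, so mode = mean.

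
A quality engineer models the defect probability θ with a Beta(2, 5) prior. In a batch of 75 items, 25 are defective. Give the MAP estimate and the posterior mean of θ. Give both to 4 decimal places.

Posterior: Beta(2+25, 5+50) = Beta(27, 55).
Mode = (27−1)/(27+55−2) = 26/80 = 0.3250.
Mean = 27/(27+55) = 27/82 = 0.3293.

MAP: 0.3250. Posterior mean: 0.3293.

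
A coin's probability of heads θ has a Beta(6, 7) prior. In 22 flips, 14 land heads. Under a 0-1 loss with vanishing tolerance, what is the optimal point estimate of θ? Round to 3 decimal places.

Posterior: Beta(6+14, 7+8) = Beta(20, 15).
Mode = (20−1)/(20+15−2) = 19/33 = 0.576.
Mean = 20/(20+15) = 20/35 = 0.571.
This is the posterior mode — the MAP estimate.

0.576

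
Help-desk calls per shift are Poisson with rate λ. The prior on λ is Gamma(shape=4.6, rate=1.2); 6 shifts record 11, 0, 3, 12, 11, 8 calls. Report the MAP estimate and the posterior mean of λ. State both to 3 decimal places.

MAP estimate = 6.750, posterior mean = 6.889

Σ counts = 45. Posterior: Gamma(shape = 4.6+45 = 49.6, rate = 1.2+6 = 7.2).
Mode = (α−1)/β = 48.6/7.2 = 6.750.
Mean = α/β = 49.6/7.2 = 6.889.
The posterior is right-skewed, so the mean exceeds the mode.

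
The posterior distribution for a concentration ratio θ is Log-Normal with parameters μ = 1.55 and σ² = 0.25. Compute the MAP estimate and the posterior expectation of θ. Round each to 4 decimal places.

MAP: 3.6693. Posterior mean: 5.3388.

Mode = exp(μ − σ²) = exp(1.30) = 3.6693.
Mean = exp(μ + σ²/2) = exp(1.675) = 5.3388.
The posterior is right-skewed, so the mean exceeds the mode.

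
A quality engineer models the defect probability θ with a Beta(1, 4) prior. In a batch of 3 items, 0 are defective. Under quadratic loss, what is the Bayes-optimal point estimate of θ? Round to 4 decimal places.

Posterior: Beta(1+0, 4+3) = Beta(1, 7).
Since α = 1 ≤ 1 and β > 1, the Beta density is monotone decreasing on [0,1]; the mode is at 0.
Mean = 1/(1+7) = 0.1250.
Quadratic loss ⇒ the optimal estimator is the posterior mean.

0.1250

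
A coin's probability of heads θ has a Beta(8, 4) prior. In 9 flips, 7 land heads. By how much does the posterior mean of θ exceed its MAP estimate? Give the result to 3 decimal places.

-0.023

Posterior: Beta(8+7, 4+2) = Beta(15, 6).
Mode = (15−1)/(15+6−2) = 14/19 = 0.737.
Mean = 15/(15+6) = 15/21 = 0.714.
Difference = 0.714 − 0.737 = -0.023.
The mean is pulled below the mode by the posterior's left skew.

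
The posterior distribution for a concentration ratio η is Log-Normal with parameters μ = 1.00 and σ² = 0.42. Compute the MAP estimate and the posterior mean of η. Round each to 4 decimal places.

Mode = exp(μ − σ²) = exp(0.58) = 1.7860.
Mean = exp(μ + σ²/2) = exp(1.210) = 3.3535.

MAP = 1.7860, posterior mean = 3.3535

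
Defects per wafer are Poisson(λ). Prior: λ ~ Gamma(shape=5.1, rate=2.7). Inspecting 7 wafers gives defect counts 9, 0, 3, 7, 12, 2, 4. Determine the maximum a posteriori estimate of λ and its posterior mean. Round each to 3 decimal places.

MAP: 4.237. Posterior mean: 4.340.

Σ counts = 37. Posterior: Gamma(shape = 5.1+37 = 42.1, rate = 2.7+7 = 9.7).
Mode = (α−1)/β = 41.1/9.7 = 4.237.
Mean = α/β = 42.1/9.7 = 4.340.
Mean > mode: the posterior has a right tail.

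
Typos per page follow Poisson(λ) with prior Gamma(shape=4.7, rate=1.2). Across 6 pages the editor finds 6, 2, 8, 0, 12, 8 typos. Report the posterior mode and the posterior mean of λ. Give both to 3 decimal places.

Σ counts = 36. Posterior: Gamma(shape = 4.7+36 = 40.7, rate = 1.2+6 = 7.2).
Mode = (α−1)/β = 39.7/7.2 = 5.514.
Mean = α/β = 40.7/7.2 = 5.653.
Right-skewed posterior ⇒ mode < mean.

posterior mode = 5.514, posterior mean = 5.653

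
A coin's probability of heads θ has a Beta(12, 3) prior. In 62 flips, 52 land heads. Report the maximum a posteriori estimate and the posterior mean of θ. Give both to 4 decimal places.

Posterior: Beta(12+52, 3+10) = Beta(64, 13).
Mode = (64−1)/(64+13−2) = 63/75 = 0.8400.
Mean = 64/(64+13) = 64/77 = 0.8312.
The posterior is left-skewed, so the mode exceeds the mean.

MAP: 0.8400. Posterior mean: 0.8312.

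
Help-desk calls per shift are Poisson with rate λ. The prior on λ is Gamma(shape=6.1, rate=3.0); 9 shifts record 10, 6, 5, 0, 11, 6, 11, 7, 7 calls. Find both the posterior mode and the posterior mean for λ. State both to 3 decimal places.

MAP = 5.675; posterior mean = 5.758

Σ counts = 63. Posterior: Gamma(shape = 6.1+63 = 69.1, rate = 3.0+9 = 12.0).
Mode = (α−1)/β = 68.1/12.0 = 5.675.
Mean = α/β = 69.1/12.0 = 5.758.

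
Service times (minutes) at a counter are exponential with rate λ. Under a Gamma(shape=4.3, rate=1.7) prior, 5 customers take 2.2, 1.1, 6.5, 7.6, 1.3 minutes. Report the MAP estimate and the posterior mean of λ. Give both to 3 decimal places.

MAP = 0.407; posterior mean = 0.456

Σ times = 18.7. Posterior: Gamma(shape = 4.3+5 = 9.3, rate = 1.7+18.7 = 20.4).
Mode = (α−1)/β = 8.3/20.4 = 0.407.
Mean = α/β = 9.3/20.4 = 0.456.
Mean > mode: the posterior has a right tail.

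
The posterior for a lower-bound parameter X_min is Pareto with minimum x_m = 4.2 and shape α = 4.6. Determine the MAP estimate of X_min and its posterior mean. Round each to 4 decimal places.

MAP = 4.2000; posterior mean = 5.3667

The Pareto density is strictly decreasing on [x_m, ∞), so the mode is x_m = 4.2000.
Mean = α·x_m/(α−1) = 4.6·4.2/3.6 = 5.3667.
Mean > mode: the posterior has a right tail.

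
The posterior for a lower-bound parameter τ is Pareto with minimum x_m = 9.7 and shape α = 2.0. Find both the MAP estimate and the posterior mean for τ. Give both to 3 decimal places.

MAP estimate = 9.700, posterior mean = 19.400

The Pareto density is strictly decreasing on [x_m, ∞), so the mode is x_m = 9.700.
Mean = α·x_m/(α−1) = 2.0·9.7/1.0 = 19.400.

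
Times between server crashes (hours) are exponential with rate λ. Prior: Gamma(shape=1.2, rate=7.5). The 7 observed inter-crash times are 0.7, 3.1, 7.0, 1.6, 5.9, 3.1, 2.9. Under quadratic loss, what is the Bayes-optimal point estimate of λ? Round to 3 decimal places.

0.258

Σ times = 24.3. Posterior: Gamma(shape = 1.2+7 = 8.2, rate = 7.5+24.3 = 31.8).
Mode = (α−1)/β = 7.2/31.8 = 0.226.
Mean = α/β = 8.2/31.8 = 0.258.
Quadratic loss ⇒ the optimal estimator is the posterior mean.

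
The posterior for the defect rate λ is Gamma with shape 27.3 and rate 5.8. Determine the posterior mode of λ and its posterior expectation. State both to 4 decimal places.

posterior mode = 4.5345, posterior expectation = 4.7069

Mode = (α−1)/β = 26.3/5.8 = 4.5345.
Mean = α/β = 27.3/5.8 = 4.7069.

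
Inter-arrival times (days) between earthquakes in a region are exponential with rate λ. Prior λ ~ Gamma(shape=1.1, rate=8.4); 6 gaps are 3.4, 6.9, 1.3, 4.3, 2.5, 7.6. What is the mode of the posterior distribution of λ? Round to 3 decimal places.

0.177

Σ times = 26.0. Posterior: Gamma(shape = 1.1+6 = 7.1, rate = 8.4+26.0 = 34.4).
Mode = (α−1)/β = 6.1/34.4 = 0.177.
Mean = α/β = 7.1/34.4 = 0.206.
This is the posterior mode — the MAP estimate.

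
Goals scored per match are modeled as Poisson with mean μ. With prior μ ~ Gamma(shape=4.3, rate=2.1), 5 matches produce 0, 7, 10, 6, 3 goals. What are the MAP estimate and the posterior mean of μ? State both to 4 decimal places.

Σ counts = 26. Posterior: Gamma(shape = 4.3+26 = 30.3, rate = 2.1+5 = 7.1).
Mode = (α−1)/β = 29.3/7.1 = 4.1268.
Mean = α/β = 30.3/7.1 = 4.2676.
Right-skewed posterior ⇒ mode < mean.

MAP = 4.1268; posterior mean = 4.2676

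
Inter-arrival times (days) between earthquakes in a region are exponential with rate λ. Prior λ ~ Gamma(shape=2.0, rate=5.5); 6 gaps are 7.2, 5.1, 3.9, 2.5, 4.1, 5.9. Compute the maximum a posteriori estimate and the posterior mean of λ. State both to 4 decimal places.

maximum a posteriori estimate = 0.2047, posterior mean = 0.2339

Σ times = 28.7. Posterior: Gamma(shape = 2.0+6 = 8.0, rate = 5.5+28.7 = 34.2).
Mode = (α−1)/β = 7.0/34.2 = 0.2047.
Mean = α/β = 8.0/34.2 = 0.2339.
The posterior is right-skewed, so the mean exceeds the mode.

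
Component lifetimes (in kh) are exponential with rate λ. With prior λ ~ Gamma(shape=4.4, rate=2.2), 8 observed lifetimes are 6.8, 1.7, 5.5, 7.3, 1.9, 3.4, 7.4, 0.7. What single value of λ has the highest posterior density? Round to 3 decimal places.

Σ times = 34.7. Posterior: Gamma(shape = 4.4+8 = 12.4, rate = 2.2+34.7 = 36.9).
Mode = (α−1)/β = 11.4/36.9 = 0.309.
Mean = α/β = 12.4/36.9 = 0.336.
This is the posterior mode — the MAP estimate.

0.309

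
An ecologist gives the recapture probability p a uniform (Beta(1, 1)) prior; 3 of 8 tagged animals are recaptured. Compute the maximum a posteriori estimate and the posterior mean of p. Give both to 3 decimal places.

MAP: 0.375. Posterior mean: 0.400.

Posterior: Beta(1+3, 1+5) = Beta(4, 6).
Mode = (4−1)/(4+6−2) = 3/8 = 0.375.
With a flat prior the MAP equals the MLE, 3/8.
Mean = 4/(4+6) = 4/10 = 0.400.
Mean > mode: the posterior has a right tail.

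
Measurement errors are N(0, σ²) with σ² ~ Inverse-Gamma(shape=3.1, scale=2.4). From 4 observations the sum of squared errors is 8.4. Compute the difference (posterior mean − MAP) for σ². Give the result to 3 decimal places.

0.528

Posterior: Inverse-Gamma(shape = 3.1+4/2 = 5.1, scale = 2.4+8.4/2 = 6.6).
Mode = β/(α+1) = 6.6/6.1 = 1.082.
Mean = β/(α−1) = 6.6/4.1 = 1.610.
Difference = 1.610 − 1.082 = 0.528.
The posterior is right-skewed, so the mean exceeds the mode.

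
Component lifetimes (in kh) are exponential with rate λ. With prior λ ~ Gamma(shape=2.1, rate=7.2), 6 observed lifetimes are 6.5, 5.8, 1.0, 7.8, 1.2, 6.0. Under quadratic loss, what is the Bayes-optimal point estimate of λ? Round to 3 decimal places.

Σ times = 28.3. Posterior: Gamma(shape = 2.1+6 = 8.1, rate = 7.2+28.3 = 35.5).
Mode = (α−1)/β = 7.1/35.5 = 0.200.
Mean = α/β = 8.1/35.5 = 0.228.
Quadratic loss ⇒ the optimal estimator is the posterior mean.

0.228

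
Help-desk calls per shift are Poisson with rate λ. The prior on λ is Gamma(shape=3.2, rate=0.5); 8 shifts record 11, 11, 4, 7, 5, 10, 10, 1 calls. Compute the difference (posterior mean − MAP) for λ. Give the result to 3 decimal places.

0.118

Σ counts = 59. Posterior: Gamma(shape = 3.2+59 = 62.2, rate = 0.5+8 = 8.5).
Mode = (α−1)/β = 61.2/8.5 = 7.200.
Mean = α/β = 62.2/8.5 = 7.318.
Difference = 7.318 − 7.200 = 0.118.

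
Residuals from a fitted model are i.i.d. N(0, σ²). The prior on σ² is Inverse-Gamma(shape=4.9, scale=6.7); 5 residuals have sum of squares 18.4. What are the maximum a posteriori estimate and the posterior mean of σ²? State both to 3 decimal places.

Posterior: Inverse-Gamma(shape = 4.9+5/2 = 7.4, scale = 6.7+18.4/2 = 15.9).
Mode = β/(α+1) = 15.9/8.4 = 1.893.
Mean = β/(α−1) = 15.9/6.4 = 2.484.

maximum a posteriori estimate = 1.893, posterior mean = 2.484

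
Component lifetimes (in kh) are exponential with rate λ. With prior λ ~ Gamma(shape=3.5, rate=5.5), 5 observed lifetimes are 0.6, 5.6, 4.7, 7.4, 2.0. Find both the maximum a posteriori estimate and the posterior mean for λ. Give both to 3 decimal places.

Σ times = 20.3. Posterior: Gamma(shape = 3.5+5 = 8.5, rate = 5.5+20.3 = 25.8).
Mode = (α−1)/β = 7.5/25.8 = 0.291.
Mean = α/β = 8.5/25.8 = 0.329.
Right-skewed posterior ⇒ mode < mean.

MAP = 0.291; posterior mean = 0.329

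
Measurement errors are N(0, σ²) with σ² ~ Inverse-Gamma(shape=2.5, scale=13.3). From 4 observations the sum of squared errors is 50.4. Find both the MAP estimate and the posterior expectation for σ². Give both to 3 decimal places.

Posterior: Inverse-Gamma(shape = 2.5+4/2 = 4.5, scale = 13.3+50.4/2 = 38.5).
Mode = β/(α+1) = 38.5/5.5 = 7.000.
Mean = β/(α−1) = 38.5/3.5 = 11.000.

MAP: 7.000. Posterior mean: 11.000.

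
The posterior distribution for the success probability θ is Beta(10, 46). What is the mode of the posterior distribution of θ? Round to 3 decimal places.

Mode = (10−1)/(10+46−2) = 9/54 = 0.167.
Mean = 10/(10+46) = 10/56 = 0.179.
This is the posterior mode — the MAP estimate.

0.167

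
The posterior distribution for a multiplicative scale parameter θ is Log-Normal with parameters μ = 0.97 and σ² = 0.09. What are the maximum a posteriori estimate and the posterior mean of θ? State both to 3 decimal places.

Mode = exp(μ − σ²) = exp(0.88) = 2.411.
Mean = exp(μ + σ²/2) = exp(1.015) = 2.759.
Right-skewed posterior ⇒ mode < mean.

MAP = 2.411, posterior mean = 2.759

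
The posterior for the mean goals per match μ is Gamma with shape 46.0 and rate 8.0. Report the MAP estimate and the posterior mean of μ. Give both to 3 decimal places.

MAP estimate = 5.625, posterior mean = 5.750

Mode = (α−1)/β = 45.0/8.0 = 5.625.
Mean = α/β = 46.0/8.0 = 5.750.
Right-skewed posterior ⇒ mode < mean.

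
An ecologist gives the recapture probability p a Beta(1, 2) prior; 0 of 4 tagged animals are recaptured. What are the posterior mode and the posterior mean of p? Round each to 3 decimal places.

posterior mode = 0.000, posterior mean = 0.143

Posterior: Beta(1+0, 2+4) = Beta(1, 6).
Since α = 1 ≤ 1 and β > 1, the Beta density is monotone decreasing on [0,1]; the mode is at 0.
Mean = 1/(1+6) = 0.143.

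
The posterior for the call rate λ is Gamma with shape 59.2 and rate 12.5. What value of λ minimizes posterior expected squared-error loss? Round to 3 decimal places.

4.736

Mode = (α−1)/β = 58.2/12.5 = 4.656.
Mean = α/β = 59.2/12.5 = 4.736.
Squared-error loss ⇒ the optimal estimator is the posterior mean.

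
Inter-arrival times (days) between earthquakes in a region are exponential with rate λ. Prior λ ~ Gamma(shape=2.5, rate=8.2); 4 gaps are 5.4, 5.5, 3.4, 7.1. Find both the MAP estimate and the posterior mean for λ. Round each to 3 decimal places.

MAP = 0.186; posterior mean = 0.220

Σ times = 21.4. Posterior: Gamma(shape = 2.5+4 = 6.5, rate = 8.2+21.4 = 29.6).
Mode = (α−1)/β = 5.5/29.6 = 0.186.
Mean = α/β = 6.5/29.6 = 0.220.
Right-skewed posterior ⇒ mode < mean.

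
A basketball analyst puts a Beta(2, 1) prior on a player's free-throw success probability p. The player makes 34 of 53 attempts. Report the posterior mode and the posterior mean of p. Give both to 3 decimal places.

MAP = 0.648; posterior mean = 0.643

Posterior: Beta(2+34, 1+19) = Beta(36, 20).
Mode = (36−1)/(36+20−2) = 35/54 = 0.648.
Mean = 36/(36+20) = 36/56 = 0.643.
The posterior is left-skewed, so the mode exceeds the mean.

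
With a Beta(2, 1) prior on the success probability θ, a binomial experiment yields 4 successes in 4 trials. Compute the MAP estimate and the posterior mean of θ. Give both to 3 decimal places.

Posterior: Beta(2+4, 1+0) = Beta(6, 1).
Since β = 1 ≤ 1 and α > 1, the Beta density is monotone increasing on [0,1]; the mode is at 1.
Mean = 6/(6+1) = 0.857.

MAP estimate = 1.000, posterior mean = 0.857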